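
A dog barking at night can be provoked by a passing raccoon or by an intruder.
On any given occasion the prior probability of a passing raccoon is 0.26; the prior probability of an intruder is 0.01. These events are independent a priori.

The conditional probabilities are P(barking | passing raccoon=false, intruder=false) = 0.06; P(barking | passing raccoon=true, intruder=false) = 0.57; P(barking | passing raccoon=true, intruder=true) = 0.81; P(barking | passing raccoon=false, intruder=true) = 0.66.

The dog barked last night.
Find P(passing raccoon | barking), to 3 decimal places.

P(passing raccoon | barking) ≈ 0.753

P(barking) = 0.06×0.74×0.99 + 0.66×0.74×0.01 + 0.57×0.26×0.99 + 0.81×0.26×0.01 = 0.043956 + 0.004884 + 0.146718 + 0.002106 = 0.197664
The passing raccoon-present share is 0.146718 + 0.002106 = 0.148824.
P(passing raccoon | barking) = 0.148824 / 0.197664 ≈ 0.753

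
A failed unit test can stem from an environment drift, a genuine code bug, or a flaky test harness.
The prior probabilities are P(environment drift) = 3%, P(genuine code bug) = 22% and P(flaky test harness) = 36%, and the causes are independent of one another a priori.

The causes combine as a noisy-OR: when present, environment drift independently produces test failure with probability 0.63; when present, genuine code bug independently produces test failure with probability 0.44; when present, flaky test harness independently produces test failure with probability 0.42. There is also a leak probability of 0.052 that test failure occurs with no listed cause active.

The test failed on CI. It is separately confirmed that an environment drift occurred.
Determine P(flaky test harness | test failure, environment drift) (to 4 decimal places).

Under noisy-OR, P(test failure | causes) = 1 − (1−0.052)·∏(1−qᵢ) over the active causes.
Enumerate the 4 (genuine code bug, flaky test harness) configurations and weight by the priors:
  P(test failure | environment drift) = 0.64924·0.78·0.64 + 0.796559·0.78·0.36 + 0.803574·0.22·0.64 + 0.886073·0.22·0.36
        = 0.324101 + 0.223674 + 0.113143 + 0.070177 = 0.731095
Keeping only the flaky test harness-present terms gives 0.293851, so
  P(flaky test harness | test failure, environment drift) = 0.293851 / 0.731095 ≈ 0.4019

P(flaky test harness | test failure, environment drift) ≈ 0.4019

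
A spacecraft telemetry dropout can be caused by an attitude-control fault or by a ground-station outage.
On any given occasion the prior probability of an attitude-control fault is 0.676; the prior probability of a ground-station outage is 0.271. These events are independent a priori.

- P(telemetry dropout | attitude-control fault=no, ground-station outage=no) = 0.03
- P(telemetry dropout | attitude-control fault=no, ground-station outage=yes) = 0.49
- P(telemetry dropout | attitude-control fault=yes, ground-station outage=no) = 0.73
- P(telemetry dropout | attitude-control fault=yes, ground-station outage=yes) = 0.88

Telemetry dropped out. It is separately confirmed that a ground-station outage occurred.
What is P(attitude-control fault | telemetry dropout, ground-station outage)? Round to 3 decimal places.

P(attitude-control fault | telemetry dropout, ground-station outage) ≈ 0.789

P(telemetry dropout | ground-station outage) = 0.49×0.324 + 0.88×0.676 = 0.158760 + 0.594880 = 0.753640
Of this, 0.594880 comes from 0.88×0.676 (the attitude-control fault=true cases).
Hence the posterior is 0.594880/0.753640 ≈ 0.789.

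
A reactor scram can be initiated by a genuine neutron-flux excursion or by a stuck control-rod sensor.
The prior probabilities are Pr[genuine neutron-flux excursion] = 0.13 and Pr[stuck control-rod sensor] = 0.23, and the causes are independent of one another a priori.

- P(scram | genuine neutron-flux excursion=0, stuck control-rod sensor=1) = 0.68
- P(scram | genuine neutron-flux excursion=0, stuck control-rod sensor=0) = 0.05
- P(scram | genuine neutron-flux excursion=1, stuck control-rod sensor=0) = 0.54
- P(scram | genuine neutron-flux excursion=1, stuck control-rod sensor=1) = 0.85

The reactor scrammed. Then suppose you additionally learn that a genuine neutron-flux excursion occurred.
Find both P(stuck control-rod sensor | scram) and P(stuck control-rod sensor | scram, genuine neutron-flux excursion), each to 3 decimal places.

P(stuck control-rod sensor | scram) ≈ 0.648; P(stuck control-rod sensor | scram, genuine neutron-flux excursion) ≈ 0.320

P(scram) = 0.05×0.87×0.77 + 0.68×0.87×0.23 + 0.54×0.13×0.77 + 0.85×0.13×0.23 = 0.033495 + 0.136068 + 0.054054 + 0.025415 = 0.249032
Restricting to configurations with stuck control-rod sensor present: 0.136068 + 0.025415 = 0.161483.
Hence the posterior is 0.161483/0.249032 ≈ 0.648.

Now condition on the additional information:
Enumerate both values of stuck control-rod sensor and weight by the priors:
  P(scram | genuine neutron-flux excursion) = 0.54×0.77 + 0.85×0.23
        = 0.415800 + 0.195500 = 0.611300
The terms with stuck control-rod sensor present sum to 0.195500, so
  P(stuck control-rod sensor | scram, genuine neutron-flux excursion) = 0.195500 / 0.611300 ≈ 0.320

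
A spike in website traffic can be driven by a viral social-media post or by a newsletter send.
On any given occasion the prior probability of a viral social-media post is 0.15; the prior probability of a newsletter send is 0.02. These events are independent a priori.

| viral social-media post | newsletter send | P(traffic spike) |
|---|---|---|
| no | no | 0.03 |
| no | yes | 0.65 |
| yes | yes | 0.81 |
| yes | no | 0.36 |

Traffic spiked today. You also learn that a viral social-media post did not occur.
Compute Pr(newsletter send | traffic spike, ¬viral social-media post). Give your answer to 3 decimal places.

Pr(newsletter send | traffic spike, ¬viral social-media post) ≈ 0.307

Numerator (weight on configurations with newsletter send): 0.65×0.02 = 0.013000
Normalizer over all consistent configurations: 0.03×0.98 + 0.65×0.02 = 0.042400
P(newsletter send | traffic spike, ¬viral social-media post) = 0.013000/0.042400 ≈ 0.307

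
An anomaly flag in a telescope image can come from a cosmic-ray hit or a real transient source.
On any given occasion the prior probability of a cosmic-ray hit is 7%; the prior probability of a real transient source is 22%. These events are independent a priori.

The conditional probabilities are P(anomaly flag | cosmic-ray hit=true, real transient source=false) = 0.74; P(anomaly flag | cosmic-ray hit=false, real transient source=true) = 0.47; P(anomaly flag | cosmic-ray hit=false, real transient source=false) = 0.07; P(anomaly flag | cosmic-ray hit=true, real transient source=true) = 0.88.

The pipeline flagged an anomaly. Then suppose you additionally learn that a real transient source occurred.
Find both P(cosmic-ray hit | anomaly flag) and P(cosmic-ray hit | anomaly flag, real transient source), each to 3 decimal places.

Numerator (weight on configurations with cosmic-ray hit): 0.040404 + 0.013552 = 0.053956
Denominator P(anomaly flag): 0.07×0.93×0.78 + 0.47×0.93×0.22 + 0.74×0.07×0.78 + 0.88×0.07×0.22 = 0.200896
Posterior = 0.053956 / 0.200896 ≈ 0.269

Now condition on the additional information:
P(anomaly flag | real transient source) = 0.47×0.93 + 0.88×0.07 = 0.437100 + 0.061600 = 0.498700
Restricting to configurations with cosmic-ray hit present: 0.88×0.07 = 0.061600.
Hence the posterior is 0.061600/0.498700 ≈ 0.124.

P(cosmic-ray hit | anomaly flag) ≈ 0.269; P(cosmic-ray hit | anomaly flag, real transient source) ≈ 0.124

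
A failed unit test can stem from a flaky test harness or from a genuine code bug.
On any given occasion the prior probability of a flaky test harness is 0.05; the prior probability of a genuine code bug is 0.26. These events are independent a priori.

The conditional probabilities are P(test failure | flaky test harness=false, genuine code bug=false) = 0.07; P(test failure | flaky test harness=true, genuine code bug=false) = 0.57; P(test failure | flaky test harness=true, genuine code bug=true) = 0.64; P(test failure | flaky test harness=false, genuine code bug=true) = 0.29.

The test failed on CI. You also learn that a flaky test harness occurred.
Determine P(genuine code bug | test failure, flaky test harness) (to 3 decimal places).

Numerator (weight on configurations with genuine code bug): 0.64×0.26 = 0.166400
Normalizer over all consistent configurations: 0.57×0.74 + 0.64×0.26 = 0.588200
P(genuine code bug | test failure, flaky test harness) = 0.166400/0.588200 ≈ 0.283

P(genuine code bug | test failure, flaky test harness) ≈ 0.283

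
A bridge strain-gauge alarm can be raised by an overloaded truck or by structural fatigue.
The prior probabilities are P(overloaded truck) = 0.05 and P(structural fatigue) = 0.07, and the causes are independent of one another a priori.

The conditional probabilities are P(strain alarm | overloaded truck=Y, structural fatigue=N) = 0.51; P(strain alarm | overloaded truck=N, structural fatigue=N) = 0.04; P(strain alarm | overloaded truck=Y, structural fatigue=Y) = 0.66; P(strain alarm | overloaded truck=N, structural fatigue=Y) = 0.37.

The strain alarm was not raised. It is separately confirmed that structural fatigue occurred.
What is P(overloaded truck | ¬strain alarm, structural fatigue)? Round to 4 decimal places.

For the numerator, keep only overloaded truck=true terms: 0.34·0.05 = 0.017000
Denominator P(¬strain alarm | structural fatigue): 0.63·0.95 + 0.34·0.05 = 0.615500
P(overloaded truck | ¬strain alarm, structural fatigue) = 0.017000/0.615500 ≈ 0.0276

P(overloaded truck | ¬strain alarm, structural fatigue) ≈ 0.0276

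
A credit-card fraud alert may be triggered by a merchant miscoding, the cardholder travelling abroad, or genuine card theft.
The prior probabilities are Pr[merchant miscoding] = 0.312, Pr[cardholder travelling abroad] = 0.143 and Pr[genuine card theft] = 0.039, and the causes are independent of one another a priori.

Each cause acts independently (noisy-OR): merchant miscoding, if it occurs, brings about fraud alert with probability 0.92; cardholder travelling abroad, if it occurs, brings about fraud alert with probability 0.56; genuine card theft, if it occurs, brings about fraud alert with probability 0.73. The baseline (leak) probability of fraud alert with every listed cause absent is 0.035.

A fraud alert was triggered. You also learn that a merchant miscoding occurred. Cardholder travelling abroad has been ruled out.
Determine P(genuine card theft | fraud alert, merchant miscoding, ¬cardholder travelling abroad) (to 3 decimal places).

P(genuine card theft | fraud alert, merchant miscoding, ¬cardholder travelling abroad) ≈ 0.041

Under noisy-OR, P(fraud alert | causes) = 1 − (1−0.035)·∏(1−qᵢ) over the active causes.
P(fraud alert | merchant miscoding, ¬cardholder travelling abroad) = 0.9228·0.961 + 0.979156·0.039 = 0.886811 + 0.038187 = 0.924998
The genuine card theft-present share is 0.979156·0.039 = 0.038187.
Hence the posterior is 0.038187/0.924998 ≈ 0.041.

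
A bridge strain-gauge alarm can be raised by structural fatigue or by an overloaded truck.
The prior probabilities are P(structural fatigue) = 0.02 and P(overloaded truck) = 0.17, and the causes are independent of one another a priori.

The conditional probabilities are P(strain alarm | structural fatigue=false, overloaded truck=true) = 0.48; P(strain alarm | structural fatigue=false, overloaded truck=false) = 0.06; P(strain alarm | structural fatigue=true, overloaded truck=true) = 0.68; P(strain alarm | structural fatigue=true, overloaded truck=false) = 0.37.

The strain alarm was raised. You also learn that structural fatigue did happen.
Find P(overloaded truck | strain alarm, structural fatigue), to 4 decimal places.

P(overloaded truck | strain alarm, structural fatigue) ≈ 0.2735

Sum P(strain alarm|·) weighted by the priors over both values of overloaded truck:
  P(strain alarm | structural fatigue) = 0.37×0.83 + 0.68×0.17
        = 0.307100 + 0.115600 = 0.422700
Keeping only the overloaded truck-present terms gives 0.115600, so
  P(overloaded truck | strain alarm, structural fatigue) = 0.115600 / 0.422700 ≈ 0.2735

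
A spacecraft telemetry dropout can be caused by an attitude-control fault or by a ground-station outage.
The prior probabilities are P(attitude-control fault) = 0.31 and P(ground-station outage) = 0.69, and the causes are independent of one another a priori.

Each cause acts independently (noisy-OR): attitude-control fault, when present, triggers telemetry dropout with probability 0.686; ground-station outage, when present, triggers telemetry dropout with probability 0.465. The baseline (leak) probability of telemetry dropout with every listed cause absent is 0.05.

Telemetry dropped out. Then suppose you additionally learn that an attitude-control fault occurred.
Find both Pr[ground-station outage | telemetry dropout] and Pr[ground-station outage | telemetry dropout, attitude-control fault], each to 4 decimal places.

Under noisy-OR, P(telemetry dropout | causes) = 1 − (1−0.05)·∏(1−qᵢ) over the active causes.
P(telemetry dropout) = 0.05×0.69×0.31 + 0.49175×0.69×0.69 + 0.7017×0.31×0.31 + 0.84041×0.31×0.69 = 0.010695 + 0.234122 + 0.067433 + 0.179764 = 0.492014
Restricting to configurations with ground-station outage present: 0.234122 + 0.179764 = 0.413886.
Hence the posterior is 0.413886/0.492014 ≈ 0.8412.

With the extra evidence:
Enumerate both values of ground-station outage and weight by the priors:
  P(telemetry dropout | attitude-control fault) = 0.7017·0.31 + 0.84041·0.69
        = 0.217527 + 0.579883 = 0.797410
The terms with ground-station outage present sum to 0.579883, so
  P(ground-station outage | telemetry dropout, attitude-control fault) = 0.579883 / 0.797410 ≈ 0.7272
The drop from 0.8412 to 0.7272 is the explaining-away (discounting) effect.

Pr[ground-station outage | telemetry dropout] ≈ 0.8412; Pr[ground-station outage | telemetry dropout, attitude-control fault] ≈ 0.7272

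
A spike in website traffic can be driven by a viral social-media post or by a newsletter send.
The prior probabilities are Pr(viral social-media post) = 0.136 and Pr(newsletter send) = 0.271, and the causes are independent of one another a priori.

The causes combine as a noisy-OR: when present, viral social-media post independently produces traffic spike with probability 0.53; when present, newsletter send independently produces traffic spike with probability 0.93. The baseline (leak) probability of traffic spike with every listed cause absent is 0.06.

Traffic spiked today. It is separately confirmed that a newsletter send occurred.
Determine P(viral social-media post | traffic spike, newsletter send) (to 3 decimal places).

P(viral social-media post | traffic spike, newsletter send) ≈ 0.140

Under noisy-OR, P(traffic spike | causes) = 1 − (1−0.06)·∏(1−qᵢ) over the active causes.
Numerator (weight on configurations with viral social-media post): 0.969074×0.136 = 0.131794
Denominator P(traffic spike | newsletter send): 0.9342×0.864 + 0.969074×0.136 = 0.938943
Posterior = 0.131794 / 0.938943 ≈ 0.140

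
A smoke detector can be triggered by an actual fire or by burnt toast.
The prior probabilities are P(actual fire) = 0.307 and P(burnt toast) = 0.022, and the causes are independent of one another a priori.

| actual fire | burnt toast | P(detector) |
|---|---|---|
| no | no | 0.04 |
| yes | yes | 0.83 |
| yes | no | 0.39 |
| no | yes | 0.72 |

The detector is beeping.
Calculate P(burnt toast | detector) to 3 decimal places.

P(burnt toast | detector) ≈ 0.103

Weight on burnt toast=true, given the evidence: 0.010977 + 0.005606 = 0.016583
The normalizing constant is 0.04*0.693*0.978 + 0.72*0.693*0.022 + 0.39*0.307*0.978 + 0.83*0.307*0.022 = 0.160789
Posterior = 0.016583 / 0.160789 ≈ 0.103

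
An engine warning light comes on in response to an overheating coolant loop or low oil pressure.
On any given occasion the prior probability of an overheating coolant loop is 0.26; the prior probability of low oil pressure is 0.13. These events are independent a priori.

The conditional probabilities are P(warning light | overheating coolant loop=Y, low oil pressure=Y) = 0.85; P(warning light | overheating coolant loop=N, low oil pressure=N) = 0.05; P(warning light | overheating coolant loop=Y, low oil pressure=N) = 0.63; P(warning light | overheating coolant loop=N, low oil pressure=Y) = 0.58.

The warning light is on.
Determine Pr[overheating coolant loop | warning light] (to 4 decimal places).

Pr[overheating coolant loop | warning light] ≈ 0.6606

Sum P(warning light|·) weighted by the priors over the 4 (overheating coolant loop, low oil pressure) configurations:
  P(warning light) = 0.05*0.74*0.87 + 0.58*0.74*0.13 + 0.63*0.26*0.87 + 0.85*0.26*0.13
        = 0.032190 + 0.055796 + 0.142506 + 0.028730 = 0.259222
Keeping only the overheating coolant loop-present terms gives 0.171236, so
  P(overheating coolant loop | warning light) = 0.171236 / 0.259222 ≈ 0.6606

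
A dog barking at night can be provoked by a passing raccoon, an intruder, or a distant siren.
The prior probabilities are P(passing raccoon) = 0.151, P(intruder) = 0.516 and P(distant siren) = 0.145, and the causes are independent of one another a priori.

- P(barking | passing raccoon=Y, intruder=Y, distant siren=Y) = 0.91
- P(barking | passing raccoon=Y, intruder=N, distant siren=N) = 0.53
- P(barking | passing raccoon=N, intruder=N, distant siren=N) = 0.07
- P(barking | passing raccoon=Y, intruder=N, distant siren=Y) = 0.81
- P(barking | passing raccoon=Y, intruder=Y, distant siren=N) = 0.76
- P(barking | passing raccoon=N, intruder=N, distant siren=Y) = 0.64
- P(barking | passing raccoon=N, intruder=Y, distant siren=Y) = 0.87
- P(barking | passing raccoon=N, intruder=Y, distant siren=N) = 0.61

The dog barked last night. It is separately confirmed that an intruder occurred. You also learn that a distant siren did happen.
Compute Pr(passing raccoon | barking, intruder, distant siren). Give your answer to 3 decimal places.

Pr(passing raccoon | barking, intruder, distant siren) ≈ 0.157

Enumerate both values of passing raccoon and weight by the priors:
  P(barking | intruder, distant siren) = 0.87×0.849 + 0.91×0.151
        = 0.738630 + 0.137410 = 0.876040
The terms with passing raccoon present sum to 0.137410, so
  P(passing raccoon | barking, intruder, distant siren) = 0.137410 / 0.876040 ≈ 0.157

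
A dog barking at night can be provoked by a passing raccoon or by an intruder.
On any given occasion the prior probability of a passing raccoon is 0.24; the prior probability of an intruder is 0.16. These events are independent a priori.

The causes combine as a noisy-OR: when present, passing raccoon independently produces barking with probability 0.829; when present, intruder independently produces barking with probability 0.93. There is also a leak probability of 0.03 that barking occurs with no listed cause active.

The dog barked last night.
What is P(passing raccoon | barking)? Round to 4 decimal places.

P(passing raccoon | barking) ≈ 0.6087

Under noisy-OR, P(barking | causes) = 1 − (1−0.03)·∏(1−qᵢ) over the active causes.
Enumerate the 4 (passing raccoon, intruder) configurations and weight by the priors:
  P(barking) = 0.03*0.76*0.84 + 0.9321*0.76*0.16 + 0.83413*0.24*0.84 + 0.988389*0.24*0.16
        = 0.019152 + 0.113343 + 0.168161 + 0.037954 = 0.338610
Configurations with passing raccoon contribute 0.206115, so
  P(passing raccoon | barking) = 0.206115 / 0.338610 ≈ 0.6087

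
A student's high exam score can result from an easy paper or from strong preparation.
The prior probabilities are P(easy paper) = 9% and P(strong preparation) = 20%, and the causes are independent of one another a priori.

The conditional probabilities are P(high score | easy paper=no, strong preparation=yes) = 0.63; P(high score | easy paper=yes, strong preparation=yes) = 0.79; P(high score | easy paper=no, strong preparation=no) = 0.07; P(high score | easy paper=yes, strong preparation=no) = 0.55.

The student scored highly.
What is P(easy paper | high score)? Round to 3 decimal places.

P(easy paper | high score) ≈ 0.245

Enumerate the 4 (easy paper, strong preparation) configurations and weight by the priors:
  P(high score) = 0.07×0.91×0.8 + 0.63×0.91×0.2 + 0.55×0.09×0.8 + 0.79×0.09×0.2
        = 0.050960 + 0.114660 + 0.039600 + 0.014220 = 0.219440
The terms with easy paper present sum to 0.053820, so
  P(easy paper | high score) = 0.053820 / 0.219440 ≈ 0.245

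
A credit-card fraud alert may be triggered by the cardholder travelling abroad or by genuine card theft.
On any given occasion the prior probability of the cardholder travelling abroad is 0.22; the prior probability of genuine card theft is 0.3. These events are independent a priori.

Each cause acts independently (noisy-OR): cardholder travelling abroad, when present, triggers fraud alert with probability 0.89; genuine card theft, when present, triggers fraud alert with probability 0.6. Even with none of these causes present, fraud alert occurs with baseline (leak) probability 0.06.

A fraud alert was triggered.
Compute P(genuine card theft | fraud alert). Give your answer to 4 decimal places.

Under noisy-OR, P(fraud alert | causes) = 1 − (1−0.06)·∏(1−qᵢ) over the active causes.
P(fraud alert) = 0.06×0.78×0.7 + 0.624×0.78×0.3 + 0.8966×0.22×0.7 + 0.95864×0.22×0.3 = 0.032760 + 0.146016 + 0.138076 + 0.063270 = 0.380122
The genuine card theft-present share is 0.146016 + 0.063270 = 0.209286.
Hence the posterior is 0.209286/0.380122 ≈ 0.5506.

P(genuine card theft | fraud alert) ≈ 0.5506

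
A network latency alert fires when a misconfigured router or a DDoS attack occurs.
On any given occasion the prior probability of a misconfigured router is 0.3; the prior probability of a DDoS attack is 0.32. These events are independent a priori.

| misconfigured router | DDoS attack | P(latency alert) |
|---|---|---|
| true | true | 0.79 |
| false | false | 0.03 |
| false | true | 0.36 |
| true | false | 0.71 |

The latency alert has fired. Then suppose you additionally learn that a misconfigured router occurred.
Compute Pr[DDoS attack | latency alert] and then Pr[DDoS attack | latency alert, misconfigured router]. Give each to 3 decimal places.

Numerator (weight on configurations with DDoS attack): 0.080640 + 0.075840 = 0.156480
Denominator P(latency alert): 0.03×0.7×0.68 + 0.36×0.7×0.32 + 0.71×0.3×0.68 + 0.79×0.3×0.32 = 0.315600
P(DDoS attack | latency alert) = 0.156480/0.315600 ≈ 0.496

Now also conditioning on misconfigured router=true:
P(latency alert | misconfigured router) = 0.71*0.68 + 0.79*0.32 = 0.482800 + 0.252800 = 0.735600
The DDoS attack-present share is 0.79*0.32 = 0.252800.
Hence the posterior is 0.252800/0.735600 ≈ 0.344.

Pr[DDoS attack | latency alert] ≈ 0.496; Pr[DDoS attack | latency alert, misconfigured router] ≈ 0.344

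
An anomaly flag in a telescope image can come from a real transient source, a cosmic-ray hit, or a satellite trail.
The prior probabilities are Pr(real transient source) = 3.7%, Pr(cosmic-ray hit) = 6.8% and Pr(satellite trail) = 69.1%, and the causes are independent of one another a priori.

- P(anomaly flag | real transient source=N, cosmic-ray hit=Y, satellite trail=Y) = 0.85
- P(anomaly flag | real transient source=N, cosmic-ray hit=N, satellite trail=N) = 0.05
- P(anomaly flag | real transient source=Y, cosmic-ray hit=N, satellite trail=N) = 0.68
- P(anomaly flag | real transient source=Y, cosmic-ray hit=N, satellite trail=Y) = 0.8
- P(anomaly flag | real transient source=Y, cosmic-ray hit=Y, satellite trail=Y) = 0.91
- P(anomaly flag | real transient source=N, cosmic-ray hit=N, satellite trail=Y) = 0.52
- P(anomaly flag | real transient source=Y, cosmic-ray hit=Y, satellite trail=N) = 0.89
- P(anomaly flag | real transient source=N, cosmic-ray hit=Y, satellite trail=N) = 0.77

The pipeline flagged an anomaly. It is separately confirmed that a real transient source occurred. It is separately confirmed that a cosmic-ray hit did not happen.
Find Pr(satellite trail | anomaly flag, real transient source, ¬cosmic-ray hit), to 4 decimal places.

P(anomaly flag | real transient source, ¬cosmic-ray hit) = 0.68×0.309 + 0.8×0.691 = 0.210120 + 0.552800 = 0.762920
The satellite trail-present share is 0.8×0.691 = 0.552800.
Hence the posterior is 0.552800/0.762920 ≈ 0.7246.

Pr(satellite trail | anomaly flag, real transient source, ¬cosmic-ray hit) ≈ 0.7246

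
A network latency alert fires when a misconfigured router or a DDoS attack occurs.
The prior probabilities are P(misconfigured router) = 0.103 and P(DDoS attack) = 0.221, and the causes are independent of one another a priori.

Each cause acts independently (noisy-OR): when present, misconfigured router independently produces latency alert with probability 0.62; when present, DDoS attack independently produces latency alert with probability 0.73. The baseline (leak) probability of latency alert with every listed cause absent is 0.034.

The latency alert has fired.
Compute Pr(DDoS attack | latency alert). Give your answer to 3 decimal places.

Under noisy-OR, P(latency alert | causes) = 1 − (1−0.034)·∏(1−qᵢ) over the active causes.
For the numerator, keep only DDoS attack=true terms: 0.146533 + 0.020507 = 0.167040
Normalizer over all consistent configurations: 0.034×0.897×0.779 + 0.73918×0.897×0.221 + 0.63292×0.103×0.779 + 0.900888×0.103×0.221 = 0.241582
P(DDoS attack | latency alert) = 0.167040/0.241582 ≈ 0.691

Pr(DDoS attack | latency alert) ≈ 0.691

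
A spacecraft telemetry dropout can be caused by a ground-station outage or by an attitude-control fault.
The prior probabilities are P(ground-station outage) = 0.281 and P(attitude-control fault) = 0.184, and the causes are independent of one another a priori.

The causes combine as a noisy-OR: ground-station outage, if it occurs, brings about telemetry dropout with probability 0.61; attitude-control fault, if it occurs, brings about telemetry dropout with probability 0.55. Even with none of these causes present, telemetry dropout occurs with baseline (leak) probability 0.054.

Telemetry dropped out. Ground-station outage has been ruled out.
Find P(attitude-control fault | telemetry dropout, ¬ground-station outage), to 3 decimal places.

Under noisy-OR, P(telemetry dropout | causes) = 1 − (1−0.054)·∏(1−qᵢ) over the active causes.
P(telemetry dropout | ¬ground-station outage) = 0.054·0.816 + 0.5743·0.184 = 0.044064 + 0.105671 = 0.149735
Of this, 0.105671 comes from 0.5743·0.184 (the attitude-control fault=true cases).
Hence the posterior is 0.105671/0.149735 ≈ 0.706.

P(attitude-control fault | telemetry dropout, ¬ground-station outage) ≈ 0.706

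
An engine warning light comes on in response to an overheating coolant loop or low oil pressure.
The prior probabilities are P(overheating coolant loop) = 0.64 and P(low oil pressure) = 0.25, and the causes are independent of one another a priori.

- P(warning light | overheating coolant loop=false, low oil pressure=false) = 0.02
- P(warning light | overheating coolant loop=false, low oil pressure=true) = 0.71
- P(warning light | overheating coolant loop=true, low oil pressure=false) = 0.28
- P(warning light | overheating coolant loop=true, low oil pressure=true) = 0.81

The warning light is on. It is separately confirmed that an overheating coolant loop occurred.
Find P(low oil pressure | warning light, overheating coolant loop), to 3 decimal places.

P(warning light | overheating coolant loop) = 0.28·0.75 + 0.81·0.25 = 0.210000 + 0.202500 = 0.412500
The low oil pressure-present share is 0.81·0.25 = 0.202500.
P(low oil pressure | warning light, overheating coolant loop) = 0.202500 / 0.412500 ≈ 0.491

P(low oil pressure | warning light, overheating coolant loop) ≈ 0.491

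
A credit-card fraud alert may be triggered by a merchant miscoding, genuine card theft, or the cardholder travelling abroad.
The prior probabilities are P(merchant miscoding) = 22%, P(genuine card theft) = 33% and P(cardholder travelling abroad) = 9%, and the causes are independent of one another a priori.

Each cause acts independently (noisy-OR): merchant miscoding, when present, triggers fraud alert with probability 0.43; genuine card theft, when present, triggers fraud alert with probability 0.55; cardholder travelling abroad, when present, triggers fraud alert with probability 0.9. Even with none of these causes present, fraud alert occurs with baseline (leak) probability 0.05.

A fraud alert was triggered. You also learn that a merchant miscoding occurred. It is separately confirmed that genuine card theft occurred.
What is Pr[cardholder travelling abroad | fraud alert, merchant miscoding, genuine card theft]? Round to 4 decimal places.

Pr[cardholder travelling abroad | fraud alert, merchant miscoding, genuine card theft] ≈ 0.1131

Under noisy-OR, P(fraud alert | causes) = 1 − (1−0.05)·∏(1−qᵢ) over the active causes.
P(fraud alert | merchant miscoding, genuine card theft) = 0.756325×0.91 + 0.975633×0.09 = 0.688256 + 0.087807 = 0.776063
Of this, 0.087807 comes from 0.975633×0.09 (the cardholder travelling abroad=true cases).
P(cardholder travelling abroad | fraud alert, merchant miscoding, genuine card theft) = 0.087807 / 0.776063 ≈ 0.1131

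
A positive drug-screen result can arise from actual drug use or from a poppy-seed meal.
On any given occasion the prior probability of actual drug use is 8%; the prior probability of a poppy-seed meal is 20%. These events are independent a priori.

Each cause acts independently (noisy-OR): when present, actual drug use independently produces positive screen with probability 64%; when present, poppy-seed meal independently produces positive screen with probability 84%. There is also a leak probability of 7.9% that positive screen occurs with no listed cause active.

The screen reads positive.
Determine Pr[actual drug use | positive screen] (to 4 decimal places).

Under noisy-OR, P(positive screen | causes) = 1 − (1−0.079)·∏(1−qᵢ) over the active causes.
Sum P(positive screen|·) weighted by the priors over the 4 (actual drug use, poppy-seed meal) configurations:
  P(positive screen) = 0.079·0.92·0.8 + 0.85264·0.92·0.2 + 0.66844·0.08·0.8 + 0.94695·0.08·0.2
        = 0.058144 + 0.156886 + 0.042780 + 0.015151 = 0.272961
Configurations with actual drug use contribute 0.057931, so
  P(actual drug use | positive screen) = 0.057931 / 0.272961 ≈ 0.2122

Pr[actual drug use | positive screen] ≈ 0.2122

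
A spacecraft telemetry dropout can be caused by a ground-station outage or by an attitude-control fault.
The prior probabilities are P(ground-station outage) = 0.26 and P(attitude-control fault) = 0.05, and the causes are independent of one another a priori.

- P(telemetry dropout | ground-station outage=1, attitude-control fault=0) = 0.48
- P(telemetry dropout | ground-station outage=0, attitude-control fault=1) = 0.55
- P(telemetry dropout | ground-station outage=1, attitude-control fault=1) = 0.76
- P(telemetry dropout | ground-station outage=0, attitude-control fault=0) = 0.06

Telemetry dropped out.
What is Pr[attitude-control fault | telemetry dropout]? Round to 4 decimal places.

Pr[attitude-control fault | telemetry dropout] ≈ 0.1583

Enumerate the 4 (ground-station outage, attitude-control fault) configurations and weight by the priors:
  P(telemetry dropout) = 0.06×0.74×0.95 + 0.55×0.74×0.05 + 0.48×0.26×0.95 + 0.76×0.26×0.05
        = 0.042180 + 0.020350 + 0.118560 + 0.009880 = 0.190970
Keeping only the attitude-control fault-present terms gives 0.030230, so
  P(attitude-control fault | telemetry dropout) = 0.030230 / 0.190970 ≈ 0.1583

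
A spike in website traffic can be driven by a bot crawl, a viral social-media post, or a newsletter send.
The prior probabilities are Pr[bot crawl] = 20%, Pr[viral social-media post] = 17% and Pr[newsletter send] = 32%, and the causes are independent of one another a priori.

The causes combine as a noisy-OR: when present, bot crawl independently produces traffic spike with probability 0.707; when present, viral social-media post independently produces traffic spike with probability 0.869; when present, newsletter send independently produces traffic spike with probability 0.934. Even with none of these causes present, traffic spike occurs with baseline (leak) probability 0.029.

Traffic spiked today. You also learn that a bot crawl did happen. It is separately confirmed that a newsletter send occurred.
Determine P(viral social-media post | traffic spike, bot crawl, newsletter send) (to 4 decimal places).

P(viral social-media post | traffic spike, bot crawl, newsletter send) ≈ 0.1723

Under noisy-OR, P(traffic spike | causes) = 1 − (1−0.029)·∏(1−qᵢ) over the active causes.
P(traffic spike | bot crawl, newsletter send) = 0.981223·0.83 + 0.99754·0.17 = 0.814415 + 0.169582 = 0.983997
Of this, 0.169582 comes from 0.99754·0.17 (the viral social-media post=true cases).
P(viral social-media post | traffic spike, bot crawl, newsletter send) = 0.169582 / 0.983997 ≈ 0.1723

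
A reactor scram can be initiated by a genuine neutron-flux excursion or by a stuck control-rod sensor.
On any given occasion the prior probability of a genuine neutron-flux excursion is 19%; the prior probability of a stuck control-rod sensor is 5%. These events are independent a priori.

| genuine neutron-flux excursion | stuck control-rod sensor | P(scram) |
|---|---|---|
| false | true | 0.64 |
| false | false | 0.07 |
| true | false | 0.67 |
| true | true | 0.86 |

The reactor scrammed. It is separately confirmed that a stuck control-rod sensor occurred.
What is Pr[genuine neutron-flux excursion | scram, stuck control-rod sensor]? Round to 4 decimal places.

By total probability over both values of genuine neutron-flux excursion:
  P(scram | stuck control-rod sensor) = 0.64*0.81 + 0.86*0.19
        = 0.518400 + 0.163400 = 0.681800
Configurations with genuine neutron-flux excursion contribute 0.163400, so
  P(genuine neutron-flux excursion | scram, stuck control-rod sensor) = 0.163400 / 0.681800 ≈ 0.2397

Pr[genuine neutron-flux excursion | scram, stuck control-rod sensor] ≈ 0.2397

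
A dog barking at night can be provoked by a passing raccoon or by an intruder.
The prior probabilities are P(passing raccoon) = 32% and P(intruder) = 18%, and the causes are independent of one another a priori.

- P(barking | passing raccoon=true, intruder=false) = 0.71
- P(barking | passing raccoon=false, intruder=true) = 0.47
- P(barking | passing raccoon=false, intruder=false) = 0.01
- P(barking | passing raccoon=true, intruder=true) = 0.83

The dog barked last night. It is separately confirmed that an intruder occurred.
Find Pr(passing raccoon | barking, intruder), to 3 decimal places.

Pr(passing raccoon | barking, intruder) ≈ 0.454

Sum P(barking|·) weighted by the priors over both values of passing raccoon:
  P(barking | intruder) = 0.47*0.68 + 0.83*0.32
        = 0.319600 + 0.265600 = 0.585200
The terms with passing raccoon present sum to 0.265600, so
  P(passing raccoon | barking, intruder) = 0.265600 / 0.585200 ≈ 0.454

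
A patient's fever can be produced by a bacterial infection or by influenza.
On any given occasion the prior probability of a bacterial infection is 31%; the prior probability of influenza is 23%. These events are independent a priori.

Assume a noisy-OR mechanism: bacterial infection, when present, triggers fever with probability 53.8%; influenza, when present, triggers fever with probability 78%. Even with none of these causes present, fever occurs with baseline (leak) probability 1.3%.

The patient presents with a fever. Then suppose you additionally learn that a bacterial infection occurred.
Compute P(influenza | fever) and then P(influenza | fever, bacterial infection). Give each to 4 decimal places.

Under noisy-OR, P(fever | causes) = 1 − (1−0.013)·∏(1−qᵢ) over the active causes.
P(fever) = 0.013×0.69×0.77 + 0.78286×0.69×0.23 + 0.544006×0.31×0.77 + 0.899681×0.31×0.23 = 0.006907 + 0.124240 + 0.129854 + 0.064147 = 0.325148
The influenza-present share is 0.124240 + 0.064147 = 0.188387.
Hence the posterior is 0.188387/0.325148 ≈ 0.5794.

Now condition on the additional information:
Weight on influenza=true, given the evidence: 0.899681*0.23 = 0.206927
The normalizing constant is 0.544006*0.77 + 0.899681*0.23 = 0.625812
Posterior = 0.206927 / 0.625812 ≈ 0.3307
Conditioning on bacterial infection lowers the posterior on influenza: the classic explaining-away effect in a common-effect structure.

P(influenza | fever) ≈ 0.5794; P(influenza | fever, bacterial infection) ≈ 0.3307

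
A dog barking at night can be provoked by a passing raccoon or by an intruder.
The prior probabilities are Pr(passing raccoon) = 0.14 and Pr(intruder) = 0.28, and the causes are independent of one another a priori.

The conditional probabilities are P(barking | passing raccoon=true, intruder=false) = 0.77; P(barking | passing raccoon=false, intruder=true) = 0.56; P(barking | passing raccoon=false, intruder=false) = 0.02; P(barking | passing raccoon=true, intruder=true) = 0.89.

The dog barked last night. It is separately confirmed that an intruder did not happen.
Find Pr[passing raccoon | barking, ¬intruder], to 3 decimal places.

Enumerate both values of passing raccoon and weight by the priors:
  P(barking | ¬intruder) = 0.02*0.86 + 0.77*0.14
        = 0.017200 + 0.107800 = 0.125000
Keeping only the passing raccoon-present terms gives 0.107800, so
  P(passing raccoon | barking, ¬intruder) = 0.107800 / 0.125000 ≈ 0.862

Pr[passing raccoon | barking, ¬intruder] ≈ 0.862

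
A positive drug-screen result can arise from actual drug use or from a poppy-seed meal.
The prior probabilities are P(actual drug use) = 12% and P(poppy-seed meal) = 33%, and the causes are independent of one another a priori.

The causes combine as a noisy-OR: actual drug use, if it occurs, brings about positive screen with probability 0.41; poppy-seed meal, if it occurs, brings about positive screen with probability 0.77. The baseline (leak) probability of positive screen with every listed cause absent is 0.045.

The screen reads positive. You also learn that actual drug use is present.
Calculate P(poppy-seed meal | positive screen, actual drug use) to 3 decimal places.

P(poppy-seed meal | positive screen, actual drug use) ≈ 0.495

Under noisy-OR, P(positive screen | causes) = 1 − (1−0.045)·∏(1−qᵢ) over the active causes.
Weight on poppy-seed meal=true, given the evidence: 0.870406×0.33 = 0.287234
Denominator P(positive screen | actual drug use): 0.43655×0.67 + 0.870406×0.33 = 0.579723
Posterior = 0.287234 / 0.579723 ≈ 0.495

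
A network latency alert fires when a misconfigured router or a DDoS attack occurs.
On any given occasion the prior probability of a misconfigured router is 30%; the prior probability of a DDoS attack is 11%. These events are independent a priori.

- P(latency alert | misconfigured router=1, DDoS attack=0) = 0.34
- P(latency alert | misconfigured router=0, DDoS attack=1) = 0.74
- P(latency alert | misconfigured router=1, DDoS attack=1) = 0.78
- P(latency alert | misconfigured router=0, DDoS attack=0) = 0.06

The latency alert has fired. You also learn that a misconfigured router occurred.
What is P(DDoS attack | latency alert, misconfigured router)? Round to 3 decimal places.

Weight on DDoS attack=true, given the evidence: 0.78×0.11 = 0.085800
The normalizing constant is 0.34×0.89 + 0.78×0.11 = 0.388400
Posterior = 0.085800 / 0.388400 ≈ 0.221

P(DDoS attack | latency alert, misconfigured router) ≈ 0.221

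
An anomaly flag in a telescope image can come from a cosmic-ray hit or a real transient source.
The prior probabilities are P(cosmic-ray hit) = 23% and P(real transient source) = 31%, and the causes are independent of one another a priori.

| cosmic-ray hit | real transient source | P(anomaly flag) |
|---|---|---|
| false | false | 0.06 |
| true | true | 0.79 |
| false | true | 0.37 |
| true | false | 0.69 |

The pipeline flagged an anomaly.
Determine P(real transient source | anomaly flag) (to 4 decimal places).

P(anomaly flag) = 0.06·0.77·0.69 + 0.37·0.77·0.31 + 0.69·0.23·0.69 + 0.79·0.23·0.31 = 0.031878 + 0.088319 + 0.109503 + 0.056327 = 0.286027
Of this, 0.144646 comes from 0.088319 + 0.056327 (the real transient source=true cases).
Hence the posterior is 0.144646/0.286027 ≈ 0.5057.

P(real transient source | anomaly flag) ≈ 0.5057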